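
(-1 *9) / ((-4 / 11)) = 99 / 4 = 24.75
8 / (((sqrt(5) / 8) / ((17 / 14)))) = 544 * sqrt(5) / 35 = 34.75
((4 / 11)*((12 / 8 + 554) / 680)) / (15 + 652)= 101 / 226780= 0.00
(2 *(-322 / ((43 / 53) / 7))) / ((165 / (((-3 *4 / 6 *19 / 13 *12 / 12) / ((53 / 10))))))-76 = -1059364 / 18447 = -57.43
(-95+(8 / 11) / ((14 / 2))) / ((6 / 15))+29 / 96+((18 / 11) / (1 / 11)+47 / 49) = -11279105 / 51744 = -217.98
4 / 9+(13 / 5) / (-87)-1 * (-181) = 181.41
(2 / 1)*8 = 16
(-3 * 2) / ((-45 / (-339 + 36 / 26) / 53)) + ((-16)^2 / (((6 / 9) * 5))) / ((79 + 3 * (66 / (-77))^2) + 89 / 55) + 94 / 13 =-2377.66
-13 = -13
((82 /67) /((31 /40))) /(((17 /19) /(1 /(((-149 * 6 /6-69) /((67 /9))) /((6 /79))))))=-62320 /13613991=-0.00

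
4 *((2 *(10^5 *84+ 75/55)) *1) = 67200010.91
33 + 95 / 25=184 / 5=36.80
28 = 28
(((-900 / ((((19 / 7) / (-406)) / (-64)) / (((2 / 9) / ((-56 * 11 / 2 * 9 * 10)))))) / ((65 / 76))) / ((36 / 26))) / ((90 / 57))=493696 / 13365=36.94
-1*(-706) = 706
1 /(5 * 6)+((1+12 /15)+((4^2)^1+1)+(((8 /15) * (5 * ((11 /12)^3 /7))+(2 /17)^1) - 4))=1175527 /77112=15.24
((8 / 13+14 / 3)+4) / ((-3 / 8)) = -2896 / 117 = -24.75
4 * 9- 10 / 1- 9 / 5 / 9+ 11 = 184 / 5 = 36.80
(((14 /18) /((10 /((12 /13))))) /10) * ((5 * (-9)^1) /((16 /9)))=-189 /1040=-0.18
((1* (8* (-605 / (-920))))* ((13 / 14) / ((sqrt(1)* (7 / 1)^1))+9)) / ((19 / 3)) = 324885 / 42826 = 7.59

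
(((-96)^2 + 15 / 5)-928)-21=8270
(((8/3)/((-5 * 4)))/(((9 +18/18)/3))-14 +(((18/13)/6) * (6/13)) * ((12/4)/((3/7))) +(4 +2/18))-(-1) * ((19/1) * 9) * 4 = 25659904/38025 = 674.82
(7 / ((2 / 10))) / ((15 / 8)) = 56 / 3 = 18.67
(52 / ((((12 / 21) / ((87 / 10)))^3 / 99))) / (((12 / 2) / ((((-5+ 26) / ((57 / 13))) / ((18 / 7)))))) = 6858135997713 / 1216000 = 5639914.47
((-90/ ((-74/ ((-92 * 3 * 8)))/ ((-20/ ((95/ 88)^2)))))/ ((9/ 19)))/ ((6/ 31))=353374208/ 703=502666.01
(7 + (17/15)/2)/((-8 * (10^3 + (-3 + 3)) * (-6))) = 227/1440000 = 0.00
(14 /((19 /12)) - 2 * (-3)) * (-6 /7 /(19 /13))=-21996 /2527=-8.70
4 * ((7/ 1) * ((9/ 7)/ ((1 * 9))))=4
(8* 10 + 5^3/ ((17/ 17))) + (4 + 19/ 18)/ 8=29611/ 144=205.63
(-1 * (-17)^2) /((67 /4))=-1156 /67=-17.25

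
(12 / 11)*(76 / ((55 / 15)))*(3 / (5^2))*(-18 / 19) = -2.57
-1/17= -0.06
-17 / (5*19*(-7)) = 17 / 665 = 0.03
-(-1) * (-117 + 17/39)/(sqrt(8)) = -41.21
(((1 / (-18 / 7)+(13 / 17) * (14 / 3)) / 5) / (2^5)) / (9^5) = 973 / 2891039040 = 0.00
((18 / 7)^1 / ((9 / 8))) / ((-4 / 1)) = -4 / 7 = -0.57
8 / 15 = 0.53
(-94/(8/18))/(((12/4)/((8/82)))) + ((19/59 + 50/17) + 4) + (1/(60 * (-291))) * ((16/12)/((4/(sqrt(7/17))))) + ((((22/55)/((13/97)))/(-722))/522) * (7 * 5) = 38773604377/100740904758 - sqrt(119)/890460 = 0.38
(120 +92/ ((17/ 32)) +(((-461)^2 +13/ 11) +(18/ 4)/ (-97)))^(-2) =0.00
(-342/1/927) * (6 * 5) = -1140/103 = -11.07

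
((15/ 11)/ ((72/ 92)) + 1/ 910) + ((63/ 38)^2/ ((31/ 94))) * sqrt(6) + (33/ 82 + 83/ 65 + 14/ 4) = 4261832/ 615615 + 186543 * sqrt(6)/ 22382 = 27.34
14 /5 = 2.80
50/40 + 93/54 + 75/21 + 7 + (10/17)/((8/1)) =14584/1071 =13.62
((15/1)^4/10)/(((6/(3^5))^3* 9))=597871125/16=37366945.31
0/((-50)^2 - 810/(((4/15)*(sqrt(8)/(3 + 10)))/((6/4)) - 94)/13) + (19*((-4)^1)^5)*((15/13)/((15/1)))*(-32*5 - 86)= 4786176/13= 368167.38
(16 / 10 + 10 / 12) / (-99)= -73 / 2970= -0.02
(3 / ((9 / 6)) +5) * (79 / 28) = 79 / 4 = 19.75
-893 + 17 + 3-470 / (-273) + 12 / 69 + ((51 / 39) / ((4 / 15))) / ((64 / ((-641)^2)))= 49205924125 / 1607424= 30611.66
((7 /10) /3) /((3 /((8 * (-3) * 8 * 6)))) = -448 /5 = -89.60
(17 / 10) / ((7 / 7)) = 17 / 10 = 1.70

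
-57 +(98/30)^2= -10424/225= -46.33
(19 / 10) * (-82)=-779 / 5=-155.80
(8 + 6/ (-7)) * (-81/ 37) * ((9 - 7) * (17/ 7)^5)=-11500841700/ 4353013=-2642.04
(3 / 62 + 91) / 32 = 5645 / 1984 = 2.85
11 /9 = 1.22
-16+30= 14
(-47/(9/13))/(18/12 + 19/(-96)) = -19552/375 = -52.14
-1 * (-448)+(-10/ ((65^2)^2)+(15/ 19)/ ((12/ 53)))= 122501698973/ 271329500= 451.49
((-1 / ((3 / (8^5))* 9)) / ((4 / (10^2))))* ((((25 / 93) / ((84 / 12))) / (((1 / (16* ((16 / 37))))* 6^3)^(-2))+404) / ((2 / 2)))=-78470965600 / 5859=-13393235.30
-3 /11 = -0.27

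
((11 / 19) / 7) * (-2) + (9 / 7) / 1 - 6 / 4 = -101 / 266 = -0.38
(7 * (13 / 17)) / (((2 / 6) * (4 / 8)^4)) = 4368 / 17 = 256.94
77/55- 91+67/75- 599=-51578/75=-687.71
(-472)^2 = 222784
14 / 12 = 7 / 6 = 1.17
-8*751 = -6008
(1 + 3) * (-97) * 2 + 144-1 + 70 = -563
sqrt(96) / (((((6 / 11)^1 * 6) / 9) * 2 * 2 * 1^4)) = 11 * sqrt(6) / 4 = 6.74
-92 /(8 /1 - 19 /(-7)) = -644 /75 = -8.59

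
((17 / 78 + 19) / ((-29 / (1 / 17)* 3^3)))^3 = -3368254499 / 1119221020953469512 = -0.00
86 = 86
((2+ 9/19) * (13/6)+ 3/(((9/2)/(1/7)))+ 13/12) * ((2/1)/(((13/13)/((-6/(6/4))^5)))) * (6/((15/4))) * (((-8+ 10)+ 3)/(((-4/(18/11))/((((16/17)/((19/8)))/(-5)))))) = -1641283584/472549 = -3473.26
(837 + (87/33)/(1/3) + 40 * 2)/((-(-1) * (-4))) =-5087/22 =-231.23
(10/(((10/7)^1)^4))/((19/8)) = 1.01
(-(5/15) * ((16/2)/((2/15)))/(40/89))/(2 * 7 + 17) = -89/62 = -1.44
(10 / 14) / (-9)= -5 / 63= -0.08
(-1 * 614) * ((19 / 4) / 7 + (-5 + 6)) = -14429 / 14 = -1030.64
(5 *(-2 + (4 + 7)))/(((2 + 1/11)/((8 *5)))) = 860.87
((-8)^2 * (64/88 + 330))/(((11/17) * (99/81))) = 35623296/1331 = 26764.31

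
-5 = -5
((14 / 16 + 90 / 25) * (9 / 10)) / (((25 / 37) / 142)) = 4232097 / 5000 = 846.42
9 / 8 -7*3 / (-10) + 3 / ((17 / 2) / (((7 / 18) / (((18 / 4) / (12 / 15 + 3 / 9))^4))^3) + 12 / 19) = 21825027876796618854425657235881 / 6767450501596342627796749241960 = 3.23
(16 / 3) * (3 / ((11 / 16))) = 256 / 11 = 23.27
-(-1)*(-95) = -95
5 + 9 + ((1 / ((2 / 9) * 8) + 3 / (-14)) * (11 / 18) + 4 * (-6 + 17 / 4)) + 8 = 10223 / 672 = 15.21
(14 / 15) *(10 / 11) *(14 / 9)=392 / 297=1.32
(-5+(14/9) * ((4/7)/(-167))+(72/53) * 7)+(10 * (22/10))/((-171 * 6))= 20353840/4540563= 4.48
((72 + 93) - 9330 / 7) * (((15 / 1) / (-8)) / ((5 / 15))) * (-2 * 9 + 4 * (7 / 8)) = -10668375 / 112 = -95253.35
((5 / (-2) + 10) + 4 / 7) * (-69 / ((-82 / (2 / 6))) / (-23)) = -113 / 1148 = -0.10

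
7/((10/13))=91/10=9.10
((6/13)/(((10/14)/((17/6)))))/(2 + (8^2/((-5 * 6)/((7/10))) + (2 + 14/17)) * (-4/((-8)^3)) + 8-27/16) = 485520/2207231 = 0.22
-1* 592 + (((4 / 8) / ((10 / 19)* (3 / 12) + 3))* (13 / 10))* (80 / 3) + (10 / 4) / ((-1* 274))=-114735449 / 195636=-586.47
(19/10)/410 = 19/4100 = 0.00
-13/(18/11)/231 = -13/378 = -0.03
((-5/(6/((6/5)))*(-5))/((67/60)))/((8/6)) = 225/67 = 3.36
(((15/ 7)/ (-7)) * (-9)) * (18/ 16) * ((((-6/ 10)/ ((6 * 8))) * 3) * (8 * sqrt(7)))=-729 * sqrt(7)/ 784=-2.46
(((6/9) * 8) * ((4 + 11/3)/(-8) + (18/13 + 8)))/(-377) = -5258/44109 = -0.12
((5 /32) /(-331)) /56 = -5 /593152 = -0.00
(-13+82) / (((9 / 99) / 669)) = 507771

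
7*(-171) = -1197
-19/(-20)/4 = 0.24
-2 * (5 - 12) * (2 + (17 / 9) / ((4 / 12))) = 322 / 3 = 107.33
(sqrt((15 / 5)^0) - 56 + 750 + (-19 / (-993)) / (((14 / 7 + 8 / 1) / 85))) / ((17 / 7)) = 9664151 / 33762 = 286.24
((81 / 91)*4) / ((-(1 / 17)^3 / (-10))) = 174924.40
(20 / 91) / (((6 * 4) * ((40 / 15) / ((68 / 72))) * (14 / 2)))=85 / 183456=0.00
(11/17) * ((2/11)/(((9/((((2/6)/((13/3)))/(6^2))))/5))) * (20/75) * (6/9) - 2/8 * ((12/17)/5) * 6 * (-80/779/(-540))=-9692/627519555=-0.00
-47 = -47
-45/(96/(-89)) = 1335/32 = 41.72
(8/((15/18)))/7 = 48/35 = 1.37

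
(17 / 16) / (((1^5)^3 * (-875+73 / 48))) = -51 / 41927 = -0.00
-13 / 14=-0.93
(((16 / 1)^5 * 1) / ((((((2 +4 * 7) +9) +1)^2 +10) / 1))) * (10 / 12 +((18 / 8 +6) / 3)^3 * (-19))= -620191744 / 2415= -256808.18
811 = 811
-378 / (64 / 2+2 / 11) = -693 / 59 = -11.75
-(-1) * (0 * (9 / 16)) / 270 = 0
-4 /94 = -2 /47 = -0.04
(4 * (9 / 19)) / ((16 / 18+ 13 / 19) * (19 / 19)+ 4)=324 / 953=0.34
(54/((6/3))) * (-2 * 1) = -54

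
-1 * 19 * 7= -133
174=174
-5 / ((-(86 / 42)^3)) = 46305 / 79507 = 0.58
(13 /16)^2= 169 /256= 0.66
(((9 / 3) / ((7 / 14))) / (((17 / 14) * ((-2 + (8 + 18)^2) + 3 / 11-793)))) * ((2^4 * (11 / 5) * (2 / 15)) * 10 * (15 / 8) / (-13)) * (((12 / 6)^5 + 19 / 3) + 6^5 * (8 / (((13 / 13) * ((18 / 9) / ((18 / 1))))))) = 22763714512 / 144313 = 157738.49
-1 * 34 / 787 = -34 / 787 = -0.04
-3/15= -0.20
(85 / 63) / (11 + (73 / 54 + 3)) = 510 / 5803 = 0.09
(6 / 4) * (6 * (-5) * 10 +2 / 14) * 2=-6297 / 7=-899.57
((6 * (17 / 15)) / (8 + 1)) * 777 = 8806 / 15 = 587.07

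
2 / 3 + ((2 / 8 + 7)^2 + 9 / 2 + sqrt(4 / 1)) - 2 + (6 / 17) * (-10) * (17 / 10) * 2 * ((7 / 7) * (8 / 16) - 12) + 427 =622.73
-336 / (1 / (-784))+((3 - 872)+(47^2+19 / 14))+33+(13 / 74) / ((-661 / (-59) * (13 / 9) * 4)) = 362665715273 / 1369592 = 264798.36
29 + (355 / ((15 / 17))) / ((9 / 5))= 6818 / 27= 252.52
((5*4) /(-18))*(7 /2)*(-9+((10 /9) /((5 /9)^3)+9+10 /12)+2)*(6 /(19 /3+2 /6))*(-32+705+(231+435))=-13094081 /300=-43646.94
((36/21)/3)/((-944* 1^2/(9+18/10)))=-27/4130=-0.01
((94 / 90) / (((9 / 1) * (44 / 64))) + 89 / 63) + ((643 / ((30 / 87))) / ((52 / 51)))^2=5640716115905653 / 1686484800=3344658.73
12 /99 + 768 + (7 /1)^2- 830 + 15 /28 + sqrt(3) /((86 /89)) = -11405 /924 + 89 * sqrt(3) /86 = -10.55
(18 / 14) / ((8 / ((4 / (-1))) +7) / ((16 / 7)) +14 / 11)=0.37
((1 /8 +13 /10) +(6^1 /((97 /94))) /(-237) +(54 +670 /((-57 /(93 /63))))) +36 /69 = 325488758461 /8438802120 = 38.57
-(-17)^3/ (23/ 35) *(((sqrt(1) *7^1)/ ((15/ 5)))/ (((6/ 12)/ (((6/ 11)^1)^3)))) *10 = 1733306400/ 30613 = 56619.95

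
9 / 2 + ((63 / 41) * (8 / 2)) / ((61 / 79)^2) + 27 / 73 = 338089743 / 22273906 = 15.18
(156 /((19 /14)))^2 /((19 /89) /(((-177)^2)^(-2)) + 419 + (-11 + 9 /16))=0.00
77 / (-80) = -77 / 80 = -0.96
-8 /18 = -4 /9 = -0.44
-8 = -8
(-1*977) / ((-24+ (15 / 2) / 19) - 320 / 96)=36.27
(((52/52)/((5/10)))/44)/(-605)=-1/13310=-0.00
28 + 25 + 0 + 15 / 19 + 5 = 1117 / 19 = 58.79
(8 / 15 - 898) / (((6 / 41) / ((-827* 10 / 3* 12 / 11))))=1825824136 / 99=18442668.04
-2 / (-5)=2 / 5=0.40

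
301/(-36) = -301/36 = -8.36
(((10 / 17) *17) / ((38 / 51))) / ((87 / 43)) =3655 / 551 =6.63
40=40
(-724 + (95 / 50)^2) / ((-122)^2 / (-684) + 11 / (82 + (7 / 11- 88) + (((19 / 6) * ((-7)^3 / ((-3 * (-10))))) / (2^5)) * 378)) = 18777433387383 / 567856746700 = 33.07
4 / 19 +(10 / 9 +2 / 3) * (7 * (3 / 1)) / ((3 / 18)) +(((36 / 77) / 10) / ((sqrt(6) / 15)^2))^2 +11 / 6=229.12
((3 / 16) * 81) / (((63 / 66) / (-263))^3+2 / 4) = 5883714277551 / 193702509134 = 30.38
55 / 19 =2.89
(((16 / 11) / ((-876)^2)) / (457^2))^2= 0.00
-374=-374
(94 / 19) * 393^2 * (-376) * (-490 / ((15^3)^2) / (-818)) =-29720380816 / 1967034375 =-15.11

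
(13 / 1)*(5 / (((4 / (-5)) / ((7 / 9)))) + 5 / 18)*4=-715 / 3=-238.33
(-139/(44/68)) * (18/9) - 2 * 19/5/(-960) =-11342191/26400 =-429.63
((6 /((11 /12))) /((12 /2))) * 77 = 84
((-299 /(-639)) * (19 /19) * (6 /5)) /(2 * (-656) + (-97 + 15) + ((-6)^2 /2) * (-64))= -299 /1355745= -0.00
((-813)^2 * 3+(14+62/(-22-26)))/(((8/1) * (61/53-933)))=-2522273869/9482496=-265.99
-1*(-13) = 13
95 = 95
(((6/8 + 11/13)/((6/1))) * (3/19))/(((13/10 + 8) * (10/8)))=83/22971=0.00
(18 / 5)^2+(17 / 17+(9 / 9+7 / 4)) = 1671 / 100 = 16.71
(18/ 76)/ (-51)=-3/ 646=-0.00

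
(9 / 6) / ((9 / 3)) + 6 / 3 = 5 / 2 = 2.50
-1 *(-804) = 804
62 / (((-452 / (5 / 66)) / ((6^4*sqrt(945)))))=-414.00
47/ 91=0.52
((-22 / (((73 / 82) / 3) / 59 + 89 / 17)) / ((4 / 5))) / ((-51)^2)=-133045 / 65942337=-0.00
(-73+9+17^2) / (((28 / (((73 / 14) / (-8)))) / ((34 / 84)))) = -2.12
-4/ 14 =-2/ 7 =-0.29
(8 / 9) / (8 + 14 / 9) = 4 / 43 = 0.09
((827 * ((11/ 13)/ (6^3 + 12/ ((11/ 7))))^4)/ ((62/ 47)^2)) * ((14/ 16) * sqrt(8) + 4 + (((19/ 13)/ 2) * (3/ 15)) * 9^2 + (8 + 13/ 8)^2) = 2741200148698781 * sqrt(2)/ 16082635086875036160000 + 176718516386249285459/ 16725940490350037606400000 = 0.00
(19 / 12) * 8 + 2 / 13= 500 / 39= 12.82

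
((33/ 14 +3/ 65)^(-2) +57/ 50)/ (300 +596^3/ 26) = 4082445029/ 25315840711884600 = 0.00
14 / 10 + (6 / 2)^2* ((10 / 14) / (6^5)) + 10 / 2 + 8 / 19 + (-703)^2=283956642619 / 574560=494215.82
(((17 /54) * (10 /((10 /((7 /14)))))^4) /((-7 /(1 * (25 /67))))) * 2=-425 /202608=-0.00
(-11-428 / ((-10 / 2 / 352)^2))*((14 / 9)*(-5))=742436618 / 45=16498591.51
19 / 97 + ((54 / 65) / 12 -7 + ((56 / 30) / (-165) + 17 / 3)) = -6738431 / 6241950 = -1.08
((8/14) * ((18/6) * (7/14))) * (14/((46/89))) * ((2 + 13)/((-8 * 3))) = -14.51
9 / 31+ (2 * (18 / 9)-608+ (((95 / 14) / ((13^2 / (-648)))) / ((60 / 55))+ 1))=-22977837 / 36673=-626.56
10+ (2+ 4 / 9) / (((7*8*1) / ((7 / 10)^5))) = 36026411 / 3600000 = 10.01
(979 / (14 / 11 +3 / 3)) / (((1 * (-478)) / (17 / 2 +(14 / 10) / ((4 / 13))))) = -2810709 / 239000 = -11.76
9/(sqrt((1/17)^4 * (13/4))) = 5202 * sqrt(13)/13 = 1442.78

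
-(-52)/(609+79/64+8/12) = 9984/117293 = 0.09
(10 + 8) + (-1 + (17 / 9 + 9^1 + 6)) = 305 / 9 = 33.89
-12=-12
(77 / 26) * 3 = 8.88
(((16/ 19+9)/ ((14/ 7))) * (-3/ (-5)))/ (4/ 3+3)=0.68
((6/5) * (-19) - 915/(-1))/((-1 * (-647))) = 4461/3235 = 1.38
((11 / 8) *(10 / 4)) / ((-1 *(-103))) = 55 / 1648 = 0.03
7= 7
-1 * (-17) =17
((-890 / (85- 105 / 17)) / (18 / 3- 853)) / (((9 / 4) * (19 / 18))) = 6052 / 1078231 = 0.01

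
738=738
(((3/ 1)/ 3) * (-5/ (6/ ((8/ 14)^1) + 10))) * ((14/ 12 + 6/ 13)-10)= 3265/ 1599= 2.04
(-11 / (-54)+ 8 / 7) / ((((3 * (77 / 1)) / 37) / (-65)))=-1224145 / 87318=-14.02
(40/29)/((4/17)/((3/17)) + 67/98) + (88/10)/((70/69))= 28163046/3009475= 9.36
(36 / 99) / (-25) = -4 / 275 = -0.01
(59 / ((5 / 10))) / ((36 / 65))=3835 / 18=213.06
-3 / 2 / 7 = -3 / 14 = -0.21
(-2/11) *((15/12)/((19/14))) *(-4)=140/209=0.67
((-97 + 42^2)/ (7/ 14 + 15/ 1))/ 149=3334/ 4619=0.72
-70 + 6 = -64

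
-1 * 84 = -84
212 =212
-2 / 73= -0.03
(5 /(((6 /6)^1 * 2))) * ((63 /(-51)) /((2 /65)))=-6825 /68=-100.37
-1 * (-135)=135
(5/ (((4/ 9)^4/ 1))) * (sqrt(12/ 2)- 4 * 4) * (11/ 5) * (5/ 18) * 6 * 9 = -1082565/ 16 + 1082565 * sqrt(6)/ 256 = -57301.98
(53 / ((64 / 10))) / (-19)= -265 / 608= -0.44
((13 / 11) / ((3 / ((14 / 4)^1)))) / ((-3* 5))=-91 / 990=-0.09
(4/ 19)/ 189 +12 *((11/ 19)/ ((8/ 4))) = 12478/ 3591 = 3.47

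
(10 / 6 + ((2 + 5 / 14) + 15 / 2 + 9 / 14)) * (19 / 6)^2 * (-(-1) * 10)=131765 / 108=1220.05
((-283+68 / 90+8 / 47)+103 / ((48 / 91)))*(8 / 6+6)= -32311697 / 50760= -636.56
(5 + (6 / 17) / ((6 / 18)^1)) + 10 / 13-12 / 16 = 5373 / 884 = 6.08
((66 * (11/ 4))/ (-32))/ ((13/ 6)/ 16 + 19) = -99/ 334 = -0.30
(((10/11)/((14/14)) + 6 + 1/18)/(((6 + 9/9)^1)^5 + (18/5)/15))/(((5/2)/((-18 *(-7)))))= 96530/4621991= 0.02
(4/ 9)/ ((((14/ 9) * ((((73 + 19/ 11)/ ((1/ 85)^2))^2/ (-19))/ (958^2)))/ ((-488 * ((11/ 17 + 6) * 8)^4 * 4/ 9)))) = 1375287605427393800175616/ 46397606955964464375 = 29641.35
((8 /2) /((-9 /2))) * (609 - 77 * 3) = -336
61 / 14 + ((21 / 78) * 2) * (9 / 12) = 1733 / 364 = 4.76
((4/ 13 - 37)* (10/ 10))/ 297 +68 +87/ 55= 69.46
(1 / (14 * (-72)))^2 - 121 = -122943743 / 1016064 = -121.00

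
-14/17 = -0.82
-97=-97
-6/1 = -6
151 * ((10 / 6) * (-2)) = -1510 / 3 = -503.33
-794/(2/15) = -5955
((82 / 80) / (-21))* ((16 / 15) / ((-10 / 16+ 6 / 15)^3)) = 209920 / 45927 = 4.57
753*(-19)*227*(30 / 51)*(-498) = 16173491220 / 17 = 951381836.47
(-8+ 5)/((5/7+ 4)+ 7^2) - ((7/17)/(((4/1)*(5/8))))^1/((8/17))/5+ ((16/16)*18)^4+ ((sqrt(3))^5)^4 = 1541833817/9400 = 164024.87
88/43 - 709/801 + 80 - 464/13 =20359181/447759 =45.47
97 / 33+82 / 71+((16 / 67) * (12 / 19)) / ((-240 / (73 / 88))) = 122103341 / 29826390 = 4.09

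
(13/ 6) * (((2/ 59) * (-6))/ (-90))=13/ 2655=0.00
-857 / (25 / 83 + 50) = -71131 / 4175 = -17.04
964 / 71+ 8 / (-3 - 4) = 6180 / 497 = 12.43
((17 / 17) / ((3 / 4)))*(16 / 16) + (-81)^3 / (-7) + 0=1594351 / 21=75921.48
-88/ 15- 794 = -11998/ 15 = -799.87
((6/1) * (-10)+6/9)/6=-89/9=-9.89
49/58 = 0.84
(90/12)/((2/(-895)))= -13425/4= -3356.25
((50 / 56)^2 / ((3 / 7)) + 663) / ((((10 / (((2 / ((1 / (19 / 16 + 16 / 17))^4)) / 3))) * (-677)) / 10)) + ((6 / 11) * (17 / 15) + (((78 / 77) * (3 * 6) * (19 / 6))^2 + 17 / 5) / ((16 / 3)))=107731798692161181913 / 175766345137782784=612.93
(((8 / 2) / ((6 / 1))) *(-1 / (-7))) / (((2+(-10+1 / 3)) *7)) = -2 / 1127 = -0.00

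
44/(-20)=-2.20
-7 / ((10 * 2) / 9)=-3.15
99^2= 9801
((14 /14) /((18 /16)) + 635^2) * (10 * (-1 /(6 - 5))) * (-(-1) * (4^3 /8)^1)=-290322640 /9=-32258071.11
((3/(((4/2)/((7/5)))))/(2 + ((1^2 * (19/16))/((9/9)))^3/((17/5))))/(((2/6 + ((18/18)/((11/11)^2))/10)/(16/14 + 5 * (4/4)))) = 8982528/752089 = 11.94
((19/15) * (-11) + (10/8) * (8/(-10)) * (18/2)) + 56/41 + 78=56.43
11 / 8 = 1.38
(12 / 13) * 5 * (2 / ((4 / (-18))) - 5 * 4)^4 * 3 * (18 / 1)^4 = 13364555446080 / 13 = 1028042726621.54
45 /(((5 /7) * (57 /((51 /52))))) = 1071 /988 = 1.08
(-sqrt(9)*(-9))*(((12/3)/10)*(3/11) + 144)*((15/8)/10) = 321003/440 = 729.55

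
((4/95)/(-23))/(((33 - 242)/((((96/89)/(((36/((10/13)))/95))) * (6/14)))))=320/38931893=0.00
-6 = -6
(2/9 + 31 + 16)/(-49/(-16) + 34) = 6800/5337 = 1.27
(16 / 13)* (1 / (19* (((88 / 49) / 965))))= 94570 / 2717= 34.81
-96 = -96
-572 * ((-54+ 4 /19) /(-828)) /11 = -13286 /3933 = -3.38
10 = 10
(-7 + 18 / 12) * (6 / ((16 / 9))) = -297 / 16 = -18.56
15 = 15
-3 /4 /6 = -1 /8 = -0.12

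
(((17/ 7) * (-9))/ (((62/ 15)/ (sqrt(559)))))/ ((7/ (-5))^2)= -57375 * sqrt(559)/ 21266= -63.79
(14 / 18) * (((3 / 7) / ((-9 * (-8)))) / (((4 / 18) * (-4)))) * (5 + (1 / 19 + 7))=-229 / 3648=-0.06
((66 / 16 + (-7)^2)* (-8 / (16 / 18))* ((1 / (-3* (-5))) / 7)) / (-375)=17 / 1400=0.01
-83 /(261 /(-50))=4150 /261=15.90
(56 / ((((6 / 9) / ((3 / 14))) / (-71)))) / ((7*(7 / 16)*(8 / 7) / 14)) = -5112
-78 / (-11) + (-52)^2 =2711.09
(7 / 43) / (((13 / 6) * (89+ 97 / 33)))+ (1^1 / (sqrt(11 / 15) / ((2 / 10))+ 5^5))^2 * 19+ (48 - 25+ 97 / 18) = 18596952852253140208867 / 655059672344071383480 - 7125 * sqrt(165) / 17166073242248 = 28.39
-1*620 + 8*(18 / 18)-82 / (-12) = -3631 / 6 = -605.17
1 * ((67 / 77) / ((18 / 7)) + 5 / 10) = 83 / 99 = 0.84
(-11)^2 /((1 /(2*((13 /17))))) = 3146 /17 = 185.06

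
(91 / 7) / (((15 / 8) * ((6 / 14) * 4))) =182 / 45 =4.04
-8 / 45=-0.18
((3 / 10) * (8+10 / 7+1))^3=10503459 / 343000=30.62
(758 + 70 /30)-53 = 2122 /3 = 707.33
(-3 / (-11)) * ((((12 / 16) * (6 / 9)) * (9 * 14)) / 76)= 189 / 836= 0.23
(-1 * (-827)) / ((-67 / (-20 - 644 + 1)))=548301 / 67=8183.60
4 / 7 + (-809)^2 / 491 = 4583331 / 3437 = 1333.53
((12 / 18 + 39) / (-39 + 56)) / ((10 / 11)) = 77 / 30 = 2.57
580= 580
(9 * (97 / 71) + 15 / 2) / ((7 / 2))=2811 / 497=5.66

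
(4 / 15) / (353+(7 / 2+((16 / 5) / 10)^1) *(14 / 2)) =40 / 56961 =0.00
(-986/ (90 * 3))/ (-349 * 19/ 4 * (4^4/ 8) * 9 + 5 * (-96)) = 493/ 64518120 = 0.00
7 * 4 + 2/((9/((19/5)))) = 1298/45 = 28.84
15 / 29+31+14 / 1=1320 / 29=45.52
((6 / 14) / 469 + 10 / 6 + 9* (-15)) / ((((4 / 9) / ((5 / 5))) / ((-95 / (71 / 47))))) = 18866.07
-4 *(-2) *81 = 648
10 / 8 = 1.25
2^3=8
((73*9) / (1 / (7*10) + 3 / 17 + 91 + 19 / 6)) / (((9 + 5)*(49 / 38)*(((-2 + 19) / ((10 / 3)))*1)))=312075 / 4126486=0.08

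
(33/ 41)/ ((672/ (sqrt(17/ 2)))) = 11 * sqrt(34)/ 18368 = 0.00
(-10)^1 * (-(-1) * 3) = -30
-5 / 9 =-0.56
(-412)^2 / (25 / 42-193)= -7129248 / 8081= -882.22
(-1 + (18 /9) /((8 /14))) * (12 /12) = 5 /2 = 2.50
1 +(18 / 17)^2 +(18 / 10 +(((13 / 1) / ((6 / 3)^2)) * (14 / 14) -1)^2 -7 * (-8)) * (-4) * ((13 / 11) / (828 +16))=94927887 / 53661520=1.77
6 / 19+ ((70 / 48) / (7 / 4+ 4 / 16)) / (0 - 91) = 3649 / 11856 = 0.31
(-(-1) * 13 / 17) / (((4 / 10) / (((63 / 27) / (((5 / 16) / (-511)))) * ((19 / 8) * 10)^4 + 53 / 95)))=-71963174716303 / 31008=-2320793818.25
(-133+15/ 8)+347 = 1727/ 8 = 215.88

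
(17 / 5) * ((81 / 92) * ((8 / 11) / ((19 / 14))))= 38556 / 24035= 1.60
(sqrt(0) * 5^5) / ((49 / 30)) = 0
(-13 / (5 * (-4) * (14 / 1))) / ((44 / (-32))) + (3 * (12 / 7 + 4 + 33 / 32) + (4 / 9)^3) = 26033693 / 1283040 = 20.29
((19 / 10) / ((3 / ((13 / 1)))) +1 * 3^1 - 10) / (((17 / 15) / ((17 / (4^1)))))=4.62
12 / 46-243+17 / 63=-351338 / 1449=-242.47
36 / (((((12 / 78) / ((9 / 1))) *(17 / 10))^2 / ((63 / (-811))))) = -3311.59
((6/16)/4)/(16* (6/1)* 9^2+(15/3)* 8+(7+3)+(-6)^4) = 3/291904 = 0.00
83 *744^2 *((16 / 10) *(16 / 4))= 1470191616 / 5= 294038323.20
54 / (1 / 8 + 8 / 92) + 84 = 4404 / 13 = 338.77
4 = 4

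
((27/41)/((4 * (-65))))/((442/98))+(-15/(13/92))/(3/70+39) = -5836489253/2146188460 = -2.72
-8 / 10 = -4 / 5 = -0.80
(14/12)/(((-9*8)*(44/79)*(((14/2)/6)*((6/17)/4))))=-1343/4752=-0.28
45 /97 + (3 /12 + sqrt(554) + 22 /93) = 34297 /36084 + sqrt(554) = 24.49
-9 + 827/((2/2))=818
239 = 239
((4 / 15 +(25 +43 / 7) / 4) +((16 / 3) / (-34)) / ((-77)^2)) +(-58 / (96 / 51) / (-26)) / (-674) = 3412737632533 / 423911167680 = 8.05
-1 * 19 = -19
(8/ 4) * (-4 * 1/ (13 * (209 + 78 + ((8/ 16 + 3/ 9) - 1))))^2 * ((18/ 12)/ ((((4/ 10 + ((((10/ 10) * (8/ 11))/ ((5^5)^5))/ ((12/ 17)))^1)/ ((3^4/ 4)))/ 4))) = 344138145446777343750000/ 492280341893434528790817409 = 0.00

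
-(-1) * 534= 534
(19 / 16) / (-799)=-19 / 12784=-0.00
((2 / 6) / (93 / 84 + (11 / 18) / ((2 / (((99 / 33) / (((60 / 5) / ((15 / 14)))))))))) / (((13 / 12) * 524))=672 / 1360697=0.00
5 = 5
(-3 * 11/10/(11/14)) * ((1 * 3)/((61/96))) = -6048/305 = -19.83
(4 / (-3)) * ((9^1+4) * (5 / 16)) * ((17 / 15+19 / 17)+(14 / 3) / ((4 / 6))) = -30667 / 612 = -50.11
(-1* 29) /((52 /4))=-29 /13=-2.23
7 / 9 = 0.78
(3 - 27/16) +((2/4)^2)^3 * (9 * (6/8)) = 363/256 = 1.42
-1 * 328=-328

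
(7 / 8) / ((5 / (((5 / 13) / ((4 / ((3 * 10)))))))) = 105 / 208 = 0.50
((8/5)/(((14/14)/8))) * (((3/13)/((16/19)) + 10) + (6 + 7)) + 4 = 19624/65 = 301.91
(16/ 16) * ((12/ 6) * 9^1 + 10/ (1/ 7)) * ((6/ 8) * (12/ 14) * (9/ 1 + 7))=6336/ 7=905.14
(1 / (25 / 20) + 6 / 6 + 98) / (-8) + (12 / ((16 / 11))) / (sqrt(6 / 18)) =-499 / 40 + 33 * sqrt(3) / 4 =1.81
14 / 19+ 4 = 90 / 19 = 4.74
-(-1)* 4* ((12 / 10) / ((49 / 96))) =2304 / 245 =9.40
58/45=1.29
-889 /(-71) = 889 /71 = 12.52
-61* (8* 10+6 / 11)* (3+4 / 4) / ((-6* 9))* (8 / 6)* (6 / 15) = 864736 / 4455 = 194.10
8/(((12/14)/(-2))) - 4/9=-172/9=-19.11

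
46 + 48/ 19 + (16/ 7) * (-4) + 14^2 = 31306/ 133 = 235.38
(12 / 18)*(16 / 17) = 32 / 51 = 0.63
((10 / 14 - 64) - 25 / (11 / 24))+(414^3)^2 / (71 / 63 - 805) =-555112037302404767 / 88627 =-6263464150906.66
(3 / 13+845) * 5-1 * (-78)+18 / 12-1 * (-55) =113377 / 26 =4360.65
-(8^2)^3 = -262144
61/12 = 5.08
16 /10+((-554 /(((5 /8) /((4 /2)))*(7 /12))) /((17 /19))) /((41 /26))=-10501352 /4879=-2152.36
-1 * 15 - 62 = -77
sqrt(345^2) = 345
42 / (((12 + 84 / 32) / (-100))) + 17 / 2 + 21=-20099 / 78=-257.68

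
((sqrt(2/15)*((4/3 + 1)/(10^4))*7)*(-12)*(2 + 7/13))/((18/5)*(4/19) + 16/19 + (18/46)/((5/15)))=-0.01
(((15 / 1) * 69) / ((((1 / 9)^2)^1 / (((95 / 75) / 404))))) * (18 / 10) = 955719 / 2020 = 473.13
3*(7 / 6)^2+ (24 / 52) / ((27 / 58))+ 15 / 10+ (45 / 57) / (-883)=51615809 / 7851636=6.57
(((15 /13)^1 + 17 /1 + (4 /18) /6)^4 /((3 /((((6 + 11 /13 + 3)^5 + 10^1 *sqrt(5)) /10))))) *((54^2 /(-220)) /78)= -571075402642087529676800 /9949385215234179 - 332409633930125 *sqrt(5) /53593174206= -57411928.43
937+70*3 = 1147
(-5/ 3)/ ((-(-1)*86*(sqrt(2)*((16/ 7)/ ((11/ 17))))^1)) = -385*sqrt(2)/ 140352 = -0.00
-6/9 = -2/3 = -0.67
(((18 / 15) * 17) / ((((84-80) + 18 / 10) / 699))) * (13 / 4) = 463437 / 58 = 7990.29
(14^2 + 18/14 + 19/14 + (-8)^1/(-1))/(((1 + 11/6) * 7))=8679/833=10.42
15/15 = 1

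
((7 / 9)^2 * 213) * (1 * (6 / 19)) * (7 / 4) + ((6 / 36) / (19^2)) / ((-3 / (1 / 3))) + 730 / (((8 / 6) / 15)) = 8283.71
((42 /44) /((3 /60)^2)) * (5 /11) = 21000 /121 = 173.55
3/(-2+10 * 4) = 3/38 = 0.08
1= 1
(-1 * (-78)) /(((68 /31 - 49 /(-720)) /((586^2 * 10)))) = 459875923200 /3883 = 118433150.45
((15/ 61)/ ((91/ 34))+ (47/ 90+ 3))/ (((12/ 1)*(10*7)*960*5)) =1805567/ 2014346880000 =0.00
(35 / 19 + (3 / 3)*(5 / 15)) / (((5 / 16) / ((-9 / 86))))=-2976 / 4085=-0.73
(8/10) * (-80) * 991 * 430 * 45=-1227254400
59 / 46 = 1.28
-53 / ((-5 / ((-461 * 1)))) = -24433 / 5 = -4886.60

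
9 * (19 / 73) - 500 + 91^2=568184 / 73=7783.34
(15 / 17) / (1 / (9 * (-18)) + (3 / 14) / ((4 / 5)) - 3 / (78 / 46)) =-0.59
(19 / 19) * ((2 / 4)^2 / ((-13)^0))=1 / 4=0.25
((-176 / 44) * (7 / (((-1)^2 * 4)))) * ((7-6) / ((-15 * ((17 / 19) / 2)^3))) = 384104 / 73695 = 5.21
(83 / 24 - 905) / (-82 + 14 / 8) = 11.23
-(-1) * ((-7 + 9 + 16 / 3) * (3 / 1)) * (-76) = -1672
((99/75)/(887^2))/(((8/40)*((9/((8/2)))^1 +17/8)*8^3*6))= 11/17623625600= 0.00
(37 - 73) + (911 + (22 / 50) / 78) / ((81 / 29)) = 290.16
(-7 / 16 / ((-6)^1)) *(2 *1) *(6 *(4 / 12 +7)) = 6.42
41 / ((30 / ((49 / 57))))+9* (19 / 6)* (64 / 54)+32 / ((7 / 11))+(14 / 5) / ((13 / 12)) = 87.82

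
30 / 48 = 5 / 8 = 0.62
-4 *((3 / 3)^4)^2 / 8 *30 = -15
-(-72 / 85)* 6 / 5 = 432 / 425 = 1.02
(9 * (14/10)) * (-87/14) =-783/10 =-78.30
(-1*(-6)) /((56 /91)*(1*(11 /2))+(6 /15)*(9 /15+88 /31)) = 10075 /7993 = 1.26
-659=-659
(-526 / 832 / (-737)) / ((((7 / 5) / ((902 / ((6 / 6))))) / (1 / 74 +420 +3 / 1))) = 1687701245 / 7218848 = 233.79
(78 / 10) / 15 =13 / 25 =0.52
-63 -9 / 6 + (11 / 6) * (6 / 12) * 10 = -166 / 3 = -55.33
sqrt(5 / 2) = sqrt(10) / 2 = 1.58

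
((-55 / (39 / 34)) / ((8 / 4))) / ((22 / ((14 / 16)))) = -595 / 624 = -0.95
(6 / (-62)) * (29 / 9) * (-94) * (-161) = -438886 / 93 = -4719.20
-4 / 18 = -2 / 9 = -0.22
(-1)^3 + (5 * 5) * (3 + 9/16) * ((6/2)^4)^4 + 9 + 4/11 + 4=674757353851/176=3833848601.43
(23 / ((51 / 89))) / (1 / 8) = 16376 / 51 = 321.10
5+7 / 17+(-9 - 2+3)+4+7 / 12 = 2.00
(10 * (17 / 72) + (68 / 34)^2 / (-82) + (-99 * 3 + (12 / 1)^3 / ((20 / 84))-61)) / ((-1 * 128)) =-50936113 / 944640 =-53.92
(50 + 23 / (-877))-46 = 3485 / 877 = 3.97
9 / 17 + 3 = 60 / 17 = 3.53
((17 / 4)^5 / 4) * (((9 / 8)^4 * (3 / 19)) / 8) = 27947045331 / 2550136832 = 10.96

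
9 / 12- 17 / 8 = -11 / 8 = -1.38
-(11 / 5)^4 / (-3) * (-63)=-307461 / 625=-491.94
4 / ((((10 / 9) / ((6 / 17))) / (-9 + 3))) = -7.62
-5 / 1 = -5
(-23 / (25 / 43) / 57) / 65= -989 / 92625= -0.01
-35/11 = -3.18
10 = 10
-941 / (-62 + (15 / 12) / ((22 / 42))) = 41404 / 2623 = 15.78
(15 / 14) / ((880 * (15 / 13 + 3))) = 13 / 44352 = 0.00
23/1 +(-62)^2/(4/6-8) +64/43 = -236355/473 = -499.69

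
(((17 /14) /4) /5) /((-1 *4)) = -17 /1120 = -0.02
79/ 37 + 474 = 17617/ 37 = 476.14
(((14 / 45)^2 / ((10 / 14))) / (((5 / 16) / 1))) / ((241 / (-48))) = -0.09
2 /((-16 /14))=-1.75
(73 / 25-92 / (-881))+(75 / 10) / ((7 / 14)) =396988 / 22025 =18.02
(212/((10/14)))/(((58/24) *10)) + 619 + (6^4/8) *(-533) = -62143171/725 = -85714.72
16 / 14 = 8 / 7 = 1.14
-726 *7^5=-12201882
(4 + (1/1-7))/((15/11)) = -22/15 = -1.47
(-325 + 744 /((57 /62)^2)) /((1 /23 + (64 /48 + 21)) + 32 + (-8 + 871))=13830751 /22850939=0.61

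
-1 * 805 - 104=-909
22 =22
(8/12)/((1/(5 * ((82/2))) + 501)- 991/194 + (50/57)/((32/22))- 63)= 0.00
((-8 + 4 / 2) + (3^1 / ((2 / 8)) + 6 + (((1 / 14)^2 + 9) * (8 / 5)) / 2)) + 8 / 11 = 10743 / 539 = 19.93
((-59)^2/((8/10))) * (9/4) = 156645/16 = 9790.31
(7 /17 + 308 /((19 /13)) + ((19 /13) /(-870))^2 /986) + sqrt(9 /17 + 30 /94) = sqrt(541722) /799 + 505992344300659 /2396380217400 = 212.07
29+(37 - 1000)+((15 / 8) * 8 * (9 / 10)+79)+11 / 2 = -836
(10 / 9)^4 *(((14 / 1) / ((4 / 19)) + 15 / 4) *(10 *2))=14050000 / 6561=2141.44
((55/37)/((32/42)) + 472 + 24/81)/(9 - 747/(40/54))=-37901845/79876044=-0.47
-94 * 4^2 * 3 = -4512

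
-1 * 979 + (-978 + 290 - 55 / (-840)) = -280045 / 168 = -1666.93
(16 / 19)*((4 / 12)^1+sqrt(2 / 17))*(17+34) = 272 / 19+48*sqrt(34) / 19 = 29.05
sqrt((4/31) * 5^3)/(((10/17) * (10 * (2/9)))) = 153 * sqrt(155)/620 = 3.07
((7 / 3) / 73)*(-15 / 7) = -5 / 73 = -0.07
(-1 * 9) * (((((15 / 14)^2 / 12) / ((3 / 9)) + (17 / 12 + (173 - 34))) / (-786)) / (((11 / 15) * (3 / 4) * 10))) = 30085 / 102704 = 0.29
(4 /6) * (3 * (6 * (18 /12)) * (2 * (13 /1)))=468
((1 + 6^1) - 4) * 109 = 327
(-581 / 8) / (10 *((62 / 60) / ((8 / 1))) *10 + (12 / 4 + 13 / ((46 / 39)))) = -40089 / 14870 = -2.70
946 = 946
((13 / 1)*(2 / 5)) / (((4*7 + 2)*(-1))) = -13 / 75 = -0.17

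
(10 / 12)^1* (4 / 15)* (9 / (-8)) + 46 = 45.75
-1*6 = -6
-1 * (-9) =9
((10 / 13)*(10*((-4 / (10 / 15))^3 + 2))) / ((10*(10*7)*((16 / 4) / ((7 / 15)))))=-107 / 390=-0.27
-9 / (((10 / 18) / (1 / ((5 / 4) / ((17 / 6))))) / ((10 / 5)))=-1836 / 25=-73.44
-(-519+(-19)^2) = 158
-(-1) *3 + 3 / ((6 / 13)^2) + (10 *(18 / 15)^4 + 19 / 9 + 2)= 188687 / 4500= 41.93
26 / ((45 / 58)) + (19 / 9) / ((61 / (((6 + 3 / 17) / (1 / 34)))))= 111938 / 2745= 40.78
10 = 10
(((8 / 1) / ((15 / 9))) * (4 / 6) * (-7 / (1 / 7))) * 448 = -351232 / 5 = -70246.40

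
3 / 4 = 0.75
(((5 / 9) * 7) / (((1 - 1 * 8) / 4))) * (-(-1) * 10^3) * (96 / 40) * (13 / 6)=-104000 / 9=-11555.56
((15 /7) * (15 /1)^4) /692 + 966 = 5438679 /4844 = 1122.77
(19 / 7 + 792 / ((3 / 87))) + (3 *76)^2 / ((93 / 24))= 7895749 / 217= 36385.94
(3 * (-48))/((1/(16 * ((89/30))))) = -34176/5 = -6835.20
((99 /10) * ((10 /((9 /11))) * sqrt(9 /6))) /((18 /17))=139.96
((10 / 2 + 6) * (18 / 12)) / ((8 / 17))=35.06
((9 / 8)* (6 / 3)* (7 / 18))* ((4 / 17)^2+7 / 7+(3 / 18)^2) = 78883 / 83232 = 0.95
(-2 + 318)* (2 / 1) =632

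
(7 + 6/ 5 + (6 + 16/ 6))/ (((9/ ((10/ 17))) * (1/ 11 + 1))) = 2783/ 2754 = 1.01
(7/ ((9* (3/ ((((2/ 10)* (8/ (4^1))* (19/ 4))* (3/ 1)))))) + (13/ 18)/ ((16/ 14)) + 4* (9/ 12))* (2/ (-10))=-3679/ 3600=-1.02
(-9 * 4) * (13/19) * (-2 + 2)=0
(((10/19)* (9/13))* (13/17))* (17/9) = 10/19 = 0.53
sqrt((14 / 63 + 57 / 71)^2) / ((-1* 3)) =-655 / 1917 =-0.34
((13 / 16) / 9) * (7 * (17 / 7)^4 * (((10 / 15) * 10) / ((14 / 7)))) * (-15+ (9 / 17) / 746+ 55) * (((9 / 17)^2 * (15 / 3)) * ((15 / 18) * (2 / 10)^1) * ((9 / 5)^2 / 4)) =9080980389 / 16376192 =554.52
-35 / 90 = -7 / 18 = -0.39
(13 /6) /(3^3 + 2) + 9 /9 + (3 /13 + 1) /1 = 5215 /2262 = 2.31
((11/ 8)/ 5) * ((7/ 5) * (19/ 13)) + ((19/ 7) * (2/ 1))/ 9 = 190969/ 163800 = 1.17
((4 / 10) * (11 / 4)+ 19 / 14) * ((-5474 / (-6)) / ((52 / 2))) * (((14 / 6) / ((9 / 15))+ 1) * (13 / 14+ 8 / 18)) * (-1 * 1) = -63990278 / 110565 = -578.76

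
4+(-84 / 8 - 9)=-31 / 2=-15.50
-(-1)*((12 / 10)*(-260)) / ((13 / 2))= -48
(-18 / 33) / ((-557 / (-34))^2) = -6936 / 3412739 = -0.00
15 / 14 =1.07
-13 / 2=-6.50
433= 433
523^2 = 273529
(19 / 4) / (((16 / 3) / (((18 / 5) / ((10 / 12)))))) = 1539 / 400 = 3.85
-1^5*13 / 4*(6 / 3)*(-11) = 143 / 2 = 71.50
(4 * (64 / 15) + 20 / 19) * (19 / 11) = 5164 / 165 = 31.30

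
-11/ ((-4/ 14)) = 77/ 2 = 38.50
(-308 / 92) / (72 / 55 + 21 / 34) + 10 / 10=-61121 / 82869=-0.74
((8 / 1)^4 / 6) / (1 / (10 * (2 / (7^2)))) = 40960 / 147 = 278.64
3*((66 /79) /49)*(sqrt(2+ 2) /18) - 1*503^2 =-979397817 /3871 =-253008.99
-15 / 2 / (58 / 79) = -1185 / 116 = -10.22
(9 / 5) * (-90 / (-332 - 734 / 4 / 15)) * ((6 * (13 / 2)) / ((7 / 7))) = 189540 / 10327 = 18.35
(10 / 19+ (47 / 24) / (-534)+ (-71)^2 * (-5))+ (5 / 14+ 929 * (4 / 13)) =-24918.27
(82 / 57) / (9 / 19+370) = 82 / 21117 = 0.00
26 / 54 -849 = -22910 / 27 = -848.52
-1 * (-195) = 195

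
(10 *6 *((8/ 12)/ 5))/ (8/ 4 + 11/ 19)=152/ 49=3.10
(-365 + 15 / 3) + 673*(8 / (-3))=-6464 / 3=-2154.67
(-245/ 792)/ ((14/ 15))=-175/ 528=-0.33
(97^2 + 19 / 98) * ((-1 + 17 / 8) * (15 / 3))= 41494545 / 784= 52926.72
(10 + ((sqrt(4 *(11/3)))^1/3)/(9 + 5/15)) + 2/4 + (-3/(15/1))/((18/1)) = sqrt(33)/42 + 472/45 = 10.63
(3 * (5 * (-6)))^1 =-90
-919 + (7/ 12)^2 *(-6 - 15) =-44455/ 48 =-926.15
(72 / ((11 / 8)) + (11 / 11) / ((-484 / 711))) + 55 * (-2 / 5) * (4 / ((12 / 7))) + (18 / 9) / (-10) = -4637 / 7260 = -0.64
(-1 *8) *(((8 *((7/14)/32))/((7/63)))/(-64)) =9/64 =0.14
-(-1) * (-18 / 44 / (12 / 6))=-9 / 44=-0.20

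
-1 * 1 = -1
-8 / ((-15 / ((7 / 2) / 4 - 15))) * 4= -452 / 15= -30.13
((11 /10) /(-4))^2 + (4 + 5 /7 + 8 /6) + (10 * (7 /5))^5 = 18071092141 /33600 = 537830.12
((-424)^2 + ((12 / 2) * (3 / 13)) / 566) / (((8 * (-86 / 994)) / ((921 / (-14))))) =43249340146983 / 2531152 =17086820.60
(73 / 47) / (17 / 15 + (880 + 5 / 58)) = 63510 / 36033067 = 0.00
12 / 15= 4 / 5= 0.80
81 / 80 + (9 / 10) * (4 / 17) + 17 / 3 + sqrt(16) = 10.89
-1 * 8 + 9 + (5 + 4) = 10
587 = 587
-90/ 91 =-0.99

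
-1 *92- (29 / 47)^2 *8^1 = -209956 / 2209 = -95.05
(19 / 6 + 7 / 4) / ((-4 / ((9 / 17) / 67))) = -0.01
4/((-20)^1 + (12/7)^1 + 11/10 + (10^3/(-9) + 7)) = -2520/76417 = -0.03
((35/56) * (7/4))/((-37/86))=-1505/592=-2.54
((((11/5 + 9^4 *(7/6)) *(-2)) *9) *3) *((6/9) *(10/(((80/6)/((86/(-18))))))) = 9877143/10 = 987714.30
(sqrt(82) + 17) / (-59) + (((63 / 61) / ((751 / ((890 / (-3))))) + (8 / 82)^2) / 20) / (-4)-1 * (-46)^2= -384612383697077 / 181739566760-sqrt(82) / 59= -2116.44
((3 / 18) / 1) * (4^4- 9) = 247 / 6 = 41.17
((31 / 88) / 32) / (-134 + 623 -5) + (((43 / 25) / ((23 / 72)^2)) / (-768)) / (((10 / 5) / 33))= -6526899209 / 18024934400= -0.36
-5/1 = -5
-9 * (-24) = 216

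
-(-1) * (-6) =-6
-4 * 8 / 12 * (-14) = 112 / 3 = 37.33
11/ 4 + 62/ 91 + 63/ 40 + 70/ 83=1767309/ 302120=5.85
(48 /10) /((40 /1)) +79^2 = 156028 /25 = 6241.12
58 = 58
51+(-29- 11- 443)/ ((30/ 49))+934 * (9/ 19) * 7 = 2359.05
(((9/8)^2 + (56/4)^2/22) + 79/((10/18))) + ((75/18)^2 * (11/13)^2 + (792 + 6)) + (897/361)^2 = 676083922531159/697728208320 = 968.98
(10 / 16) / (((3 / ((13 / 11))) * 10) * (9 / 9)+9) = 65 / 3576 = 0.02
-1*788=-788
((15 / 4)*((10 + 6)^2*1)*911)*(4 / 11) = 3498240 / 11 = 318021.82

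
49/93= 0.53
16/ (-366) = -0.04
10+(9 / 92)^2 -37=-228447 / 8464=-26.99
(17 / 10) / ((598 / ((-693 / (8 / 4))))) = -11781 / 11960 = -0.99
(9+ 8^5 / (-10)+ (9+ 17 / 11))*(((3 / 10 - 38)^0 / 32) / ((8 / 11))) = -179149 / 1280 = -139.96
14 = 14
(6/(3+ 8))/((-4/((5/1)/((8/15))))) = -225/176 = -1.28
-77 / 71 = -1.08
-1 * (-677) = 677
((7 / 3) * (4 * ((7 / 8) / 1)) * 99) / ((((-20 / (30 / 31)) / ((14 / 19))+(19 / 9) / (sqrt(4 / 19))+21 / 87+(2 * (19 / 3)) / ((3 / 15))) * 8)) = 47938760793 / 16569541325 -11394576963 * sqrt(19) / 132556330600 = 2.52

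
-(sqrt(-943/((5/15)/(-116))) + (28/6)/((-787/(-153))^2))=-2 * sqrt(82041) -109242/619369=-573.03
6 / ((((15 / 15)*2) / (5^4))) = 1875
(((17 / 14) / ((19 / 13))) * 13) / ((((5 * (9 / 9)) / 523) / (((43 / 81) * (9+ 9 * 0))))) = 64610897 / 11970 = 5397.74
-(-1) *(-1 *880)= -880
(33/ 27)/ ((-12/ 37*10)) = -407/ 1080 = -0.38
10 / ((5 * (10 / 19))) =19 / 5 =3.80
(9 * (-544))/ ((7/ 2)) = -9792/ 7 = -1398.86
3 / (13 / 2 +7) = 2 / 9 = 0.22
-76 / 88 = -19 / 22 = -0.86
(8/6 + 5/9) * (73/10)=1241/90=13.79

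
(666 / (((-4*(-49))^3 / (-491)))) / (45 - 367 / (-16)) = -163503 / 255768926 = -0.00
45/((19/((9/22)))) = 405/418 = 0.97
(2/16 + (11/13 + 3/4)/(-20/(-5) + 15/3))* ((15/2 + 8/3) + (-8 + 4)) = 10471/5616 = 1.86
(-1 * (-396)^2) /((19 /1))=-156816 /19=-8253.47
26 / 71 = 0.37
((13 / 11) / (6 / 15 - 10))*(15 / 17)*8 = -325 / 374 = -0.87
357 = 357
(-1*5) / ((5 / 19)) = -19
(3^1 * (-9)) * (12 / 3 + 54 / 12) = -229.50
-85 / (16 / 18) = -765 / 8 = -95.62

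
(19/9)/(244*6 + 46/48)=152/105477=0.00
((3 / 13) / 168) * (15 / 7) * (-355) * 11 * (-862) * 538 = 6791126925 / 1274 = 5330554.89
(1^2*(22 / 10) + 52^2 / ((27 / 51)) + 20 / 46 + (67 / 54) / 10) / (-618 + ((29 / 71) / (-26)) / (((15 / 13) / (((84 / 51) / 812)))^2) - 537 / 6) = -188839747251775 / 26144011975044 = -7.22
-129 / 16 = -8.06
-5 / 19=-0.26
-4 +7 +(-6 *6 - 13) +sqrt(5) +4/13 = -594/13 +sqrt(5) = -43.46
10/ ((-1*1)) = -10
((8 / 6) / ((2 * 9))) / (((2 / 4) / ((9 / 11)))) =4 / 33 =0.12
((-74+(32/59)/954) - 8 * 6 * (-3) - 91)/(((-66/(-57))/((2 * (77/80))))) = -78601271/2251440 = -34.91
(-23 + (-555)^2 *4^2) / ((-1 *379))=-4928377 / 379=-13003.63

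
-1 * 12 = -12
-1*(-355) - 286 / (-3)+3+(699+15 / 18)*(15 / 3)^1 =7905 / 2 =3952.50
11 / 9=1.22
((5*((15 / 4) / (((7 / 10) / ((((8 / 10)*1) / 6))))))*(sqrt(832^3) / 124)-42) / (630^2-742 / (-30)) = -90 / 850553 + 624000*sqrt(13) / 1291990007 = 0.00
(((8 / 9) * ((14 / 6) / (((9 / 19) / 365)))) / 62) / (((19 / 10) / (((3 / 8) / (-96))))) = -12775 / 241056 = -0.05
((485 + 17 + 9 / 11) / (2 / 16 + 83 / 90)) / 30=66372 / 4147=16.00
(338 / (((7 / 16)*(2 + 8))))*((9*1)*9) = 219024 / 35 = 6257.83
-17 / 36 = -0.47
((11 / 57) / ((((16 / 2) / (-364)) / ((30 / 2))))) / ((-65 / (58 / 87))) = 1.35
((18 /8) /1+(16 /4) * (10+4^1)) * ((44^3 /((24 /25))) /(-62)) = -7753075 /93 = -83366.40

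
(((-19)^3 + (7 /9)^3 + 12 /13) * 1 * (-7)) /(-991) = -454926752 /9391707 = -48.44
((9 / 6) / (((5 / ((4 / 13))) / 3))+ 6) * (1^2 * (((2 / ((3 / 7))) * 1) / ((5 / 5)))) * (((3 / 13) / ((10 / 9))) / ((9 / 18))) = 51408 / 4225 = 12.17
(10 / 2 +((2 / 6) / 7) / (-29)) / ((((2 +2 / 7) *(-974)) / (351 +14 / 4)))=-539549 / 677904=-0.80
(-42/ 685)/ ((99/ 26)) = -364/ 22605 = -0.02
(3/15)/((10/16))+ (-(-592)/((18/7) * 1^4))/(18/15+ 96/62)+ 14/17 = 84.91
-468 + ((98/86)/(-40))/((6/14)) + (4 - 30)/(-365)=-468.00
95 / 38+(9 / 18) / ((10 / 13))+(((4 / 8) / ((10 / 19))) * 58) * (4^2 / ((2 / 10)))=4411.15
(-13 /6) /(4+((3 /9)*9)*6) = -13 /132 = -0.10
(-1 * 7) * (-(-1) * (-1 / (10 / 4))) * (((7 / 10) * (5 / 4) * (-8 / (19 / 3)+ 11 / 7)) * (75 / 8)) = 4305 / 608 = 7.08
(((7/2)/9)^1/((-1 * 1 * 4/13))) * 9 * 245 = -22295/8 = -2786.88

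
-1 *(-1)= 1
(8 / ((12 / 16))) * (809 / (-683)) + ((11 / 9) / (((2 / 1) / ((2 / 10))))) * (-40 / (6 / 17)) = -488434 / 18441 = -26.49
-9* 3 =-27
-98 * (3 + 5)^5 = -3211264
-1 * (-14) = 14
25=25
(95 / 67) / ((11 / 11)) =95 / 67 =1.42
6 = 6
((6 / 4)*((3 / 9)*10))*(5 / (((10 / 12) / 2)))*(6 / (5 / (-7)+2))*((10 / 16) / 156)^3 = 0.00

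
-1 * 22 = -22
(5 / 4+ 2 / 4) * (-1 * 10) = -35 / 2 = -17.50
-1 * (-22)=22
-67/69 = -0.97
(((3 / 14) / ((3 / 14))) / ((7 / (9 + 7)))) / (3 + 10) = 16 / 91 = 0.18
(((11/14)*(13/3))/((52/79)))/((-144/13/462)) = -124267/576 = -215.74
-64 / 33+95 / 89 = -2561 / 2937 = -0.87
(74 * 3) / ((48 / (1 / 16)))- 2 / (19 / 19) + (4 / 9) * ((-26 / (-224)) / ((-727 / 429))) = -3402961 / 1954176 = -1.74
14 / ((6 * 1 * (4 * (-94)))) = -7 / 1128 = -0.01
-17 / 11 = -1.55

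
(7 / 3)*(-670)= -4690 / 3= -1563.33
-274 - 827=-1101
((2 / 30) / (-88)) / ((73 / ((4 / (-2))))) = 1 / 48180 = 0.00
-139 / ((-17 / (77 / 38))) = 10703 / 646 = 16.57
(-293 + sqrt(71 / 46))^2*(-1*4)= -340490.06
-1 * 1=-1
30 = 30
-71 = -71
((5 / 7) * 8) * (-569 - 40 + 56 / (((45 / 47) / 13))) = 7784 / 9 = 864.89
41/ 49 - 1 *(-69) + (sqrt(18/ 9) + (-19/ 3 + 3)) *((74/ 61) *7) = 518 *sqrt(2)/ 61 + 372406/ 8967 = 53.54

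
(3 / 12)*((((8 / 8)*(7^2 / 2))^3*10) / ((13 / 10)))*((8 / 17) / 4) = 2941225 / 884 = 3327.18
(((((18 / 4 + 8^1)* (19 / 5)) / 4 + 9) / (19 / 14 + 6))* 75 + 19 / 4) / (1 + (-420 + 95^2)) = 11204 / 443209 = 0.03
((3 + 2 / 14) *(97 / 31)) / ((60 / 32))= 17072 / 3255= 5.24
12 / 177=4 / 59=0.07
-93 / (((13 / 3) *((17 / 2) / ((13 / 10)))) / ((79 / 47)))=-22041 / 3995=-5.52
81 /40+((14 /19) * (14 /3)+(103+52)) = 365857 /2280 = 160.46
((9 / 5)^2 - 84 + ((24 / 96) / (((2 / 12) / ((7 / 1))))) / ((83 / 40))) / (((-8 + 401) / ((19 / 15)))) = -331607 / 1359125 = -0.24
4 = 4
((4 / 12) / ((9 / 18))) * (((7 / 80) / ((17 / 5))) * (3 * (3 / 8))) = 21 / 1088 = 0.02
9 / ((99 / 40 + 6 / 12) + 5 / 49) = 2.92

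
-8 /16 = -0.50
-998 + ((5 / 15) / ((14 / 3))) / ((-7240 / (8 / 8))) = -101157281 / 101360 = -998.00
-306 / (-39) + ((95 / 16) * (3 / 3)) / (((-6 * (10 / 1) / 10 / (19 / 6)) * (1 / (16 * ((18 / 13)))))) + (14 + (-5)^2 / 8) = -4623 / 104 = -44.45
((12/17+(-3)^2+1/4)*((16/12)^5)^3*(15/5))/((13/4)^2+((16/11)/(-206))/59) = 194370544571777024/918565633138095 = 211.60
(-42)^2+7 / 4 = 7063 / 4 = 1765.75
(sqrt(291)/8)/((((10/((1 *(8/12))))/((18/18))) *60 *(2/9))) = 0.01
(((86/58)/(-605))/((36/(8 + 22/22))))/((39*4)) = -43/10948080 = -0.00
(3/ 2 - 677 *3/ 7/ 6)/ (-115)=328/ 805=0.41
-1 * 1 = -1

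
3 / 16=0.19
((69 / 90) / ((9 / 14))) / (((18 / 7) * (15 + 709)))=1127 / 1759320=0.00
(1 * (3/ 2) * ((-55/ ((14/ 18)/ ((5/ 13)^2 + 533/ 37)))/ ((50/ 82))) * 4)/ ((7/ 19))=-42108991452/ 1531985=-27486.56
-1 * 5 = -5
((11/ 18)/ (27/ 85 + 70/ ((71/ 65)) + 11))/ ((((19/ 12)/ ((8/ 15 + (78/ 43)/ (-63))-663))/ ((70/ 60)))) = -39713724259/ 10037992068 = -3.96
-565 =-565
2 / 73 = 0.03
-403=-403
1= 1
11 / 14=0.79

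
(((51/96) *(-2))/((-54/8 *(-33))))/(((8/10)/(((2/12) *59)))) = -5015/85536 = -0.06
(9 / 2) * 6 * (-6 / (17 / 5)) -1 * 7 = -929 / 17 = -54.65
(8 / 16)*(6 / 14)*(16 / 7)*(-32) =-768 / 49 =-15.67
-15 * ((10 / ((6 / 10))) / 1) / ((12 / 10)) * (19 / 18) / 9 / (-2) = 12.22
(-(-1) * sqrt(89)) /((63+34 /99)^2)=9801 * sqrt(89) /39325441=0.00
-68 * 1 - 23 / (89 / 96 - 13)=-76604 / 1159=-66.09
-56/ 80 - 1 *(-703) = 7023/ 10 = 702.30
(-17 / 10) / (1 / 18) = -153 / 5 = -30.60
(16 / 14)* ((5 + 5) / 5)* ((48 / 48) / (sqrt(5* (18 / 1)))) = 8* sqrt(10) / 105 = 0.24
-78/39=-2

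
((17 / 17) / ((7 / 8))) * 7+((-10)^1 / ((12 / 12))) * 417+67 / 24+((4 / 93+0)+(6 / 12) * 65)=-1023413 / 248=-4126.67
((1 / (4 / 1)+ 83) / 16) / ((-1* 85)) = -333 / 5440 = -0.06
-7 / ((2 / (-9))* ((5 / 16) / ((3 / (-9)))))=-33.60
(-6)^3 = -216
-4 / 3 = -1.33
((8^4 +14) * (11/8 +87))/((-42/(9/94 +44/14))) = -147433235/5264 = -28007.83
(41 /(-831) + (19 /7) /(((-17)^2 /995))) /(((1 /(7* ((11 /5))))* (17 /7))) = 1203287624 /20413515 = 58.95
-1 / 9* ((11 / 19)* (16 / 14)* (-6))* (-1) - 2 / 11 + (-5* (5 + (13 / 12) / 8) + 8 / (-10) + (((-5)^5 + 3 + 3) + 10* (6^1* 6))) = -652170289 / 234080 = -2786.10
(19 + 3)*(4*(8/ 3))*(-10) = -7040/ 3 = -2346.67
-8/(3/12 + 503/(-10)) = 160/1001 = 0.16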